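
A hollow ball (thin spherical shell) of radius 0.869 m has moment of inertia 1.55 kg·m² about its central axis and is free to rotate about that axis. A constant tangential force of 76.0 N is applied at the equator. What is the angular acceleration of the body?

α ≈ 42.6 rad/s²

τ = F R = (76.0)(0.869) = 66.04 N·m.
Newton's second law for rotation, τ = Iα, gives α = τ/I = 66.04/1.550 = 42.61 rad/s².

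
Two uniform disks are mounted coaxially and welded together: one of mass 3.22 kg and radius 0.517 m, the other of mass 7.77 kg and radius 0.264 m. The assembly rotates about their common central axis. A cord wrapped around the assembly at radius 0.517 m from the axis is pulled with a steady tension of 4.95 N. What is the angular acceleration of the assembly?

α ≈ 3.65 rad/s²

I = ½M₁R₁² + ½M₂R₂² = ½(3.22)(0.517)² + ½(7.77)(0.264)² = 0.7011 kg·m².
τ = F r = (4.95)(0.517) = 2.559 N·m.
α = τ/I = 2.559/0.7011 = 3.650 rad/s².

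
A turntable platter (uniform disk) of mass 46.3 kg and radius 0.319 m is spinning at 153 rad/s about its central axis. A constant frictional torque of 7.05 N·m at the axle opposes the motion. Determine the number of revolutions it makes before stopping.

≈ 622 revolutions

I = ½MR² = (1/2)(46.3)(0.319)² = 2.356 kg·m².
The net torque has magnitude 7.05 N·m, opposing ω.
|α| = τ/I = 7.050/2.356 = 2.993 rad/s² (deceleration).
ω² = ω₀² − 2|α|θ with ω = 0 ⇒ θ = ω₀²/(2|α|) = 3911 rad = 622.5 rev.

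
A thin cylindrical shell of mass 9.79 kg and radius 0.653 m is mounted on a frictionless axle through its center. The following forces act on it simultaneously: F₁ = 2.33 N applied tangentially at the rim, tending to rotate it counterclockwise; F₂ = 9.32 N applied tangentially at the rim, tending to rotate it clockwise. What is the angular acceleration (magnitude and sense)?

I = MR² = (9.79)(0.653)² = 4.175 kg·m².
Taking counterclockwise as positive: τ₁ = +(2.33)(0.653) = +1.521 N·m; τ₂ = −(9.32)(0.653) = −6.086 N·m.
Net torque τ = -4.564 N·m.
α = τ/I = -4.564/4.175 = -1.093 rad/s².

α ≈ 1.09 rad/s², clockwise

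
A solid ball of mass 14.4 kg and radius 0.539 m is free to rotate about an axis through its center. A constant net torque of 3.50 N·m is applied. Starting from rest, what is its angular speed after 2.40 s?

I = (2/5)MR² = (2/5)(14.4)(0.539)² = 1.673 kg·m².
α = τ/I = 3.50/1.673 = 2.092 rad/s².
ω = ω₀ + αt = 0 + (2.092)(2.40) = 5.020 rad/s.

ω ≈ 5.02 rad/s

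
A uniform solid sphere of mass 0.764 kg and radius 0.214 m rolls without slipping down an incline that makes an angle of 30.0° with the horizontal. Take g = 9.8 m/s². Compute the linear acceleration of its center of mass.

a ≈ 3.50 m/s²

Translation along the incline: Mg sinθ − f = Ma.
Rotation about the center: fR = Iα with I = (2/5)MR². No-slip gives a = αR, so f = (I/R²)a = (2/5)M a.
Substituting: Mg sinθ = (1 + 0.4000)Ma, so a = g sinθ/(1 + 0.4000) = (9.8) sin 30.0° / 1.400 = 3.500 m/s².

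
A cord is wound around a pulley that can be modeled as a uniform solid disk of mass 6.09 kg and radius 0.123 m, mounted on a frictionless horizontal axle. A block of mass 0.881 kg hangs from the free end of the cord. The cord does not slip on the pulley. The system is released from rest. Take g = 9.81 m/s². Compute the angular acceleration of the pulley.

α ≈ 17.9 rad/s²

I = ½MR² = (1/2)(6.09)(0.123)² = 0.04607 kg·m².
Block: mg − T = ma. Pulley: TR = Iα. No-slip: a = αR, so T = (I/R²)a = 3.045·a.
Then mg = (m + 3.045)a, so a = (0.881)(9.81)/(0.881 + 3.045) = 2.201 m/s².
α = a/R = 2.201/0.123 = 17.90 rad/s².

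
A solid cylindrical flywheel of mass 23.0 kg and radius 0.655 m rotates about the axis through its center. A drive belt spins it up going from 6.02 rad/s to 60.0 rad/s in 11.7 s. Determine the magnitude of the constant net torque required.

I = ½MR² = (1/2)(23.0)(0.655)² = 4.934 kg·m².
α = Δω/Δt = (60.0 − 6.02)/11.7 = 4.614 rad/s².
τ = Iα = (4.934)(4.614) = 22.76 N·m.

τ ≈ 22.8 N·m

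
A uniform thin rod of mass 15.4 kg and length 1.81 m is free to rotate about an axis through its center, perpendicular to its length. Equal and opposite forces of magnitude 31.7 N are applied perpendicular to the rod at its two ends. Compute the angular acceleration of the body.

α ≈ 13.6 rad/s²

I = (1/12)ML² = (1/12)(15.4)(1.81)² = 4.204 kg·m².
The couple gives τ = F·(L/2) + F·(L/2) = F L = (31.7)(1.81) = 57.38 N·m.
Newton's second law for rotation, τ = Iα, gives α = τ/I = 57.38/4.204 = 13.65 rad/s².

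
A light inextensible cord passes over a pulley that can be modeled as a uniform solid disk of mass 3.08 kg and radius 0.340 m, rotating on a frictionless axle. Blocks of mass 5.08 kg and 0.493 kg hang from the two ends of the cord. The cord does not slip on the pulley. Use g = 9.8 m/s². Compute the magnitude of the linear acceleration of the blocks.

a ≈ 6.32 m/s²

I = ½MR² = (1/2)(3.08)(0.340)² = 0.1780 kg·m².
Heavier block: m₁g − T₁ = m₁a. Lighter block: T₂ − m₂g = m₂a.
Pulley: (T₁ − T₂)R = Iα = I(a/R), so T₁ − T₂ = (I/R²)a = (1/2)M_p a = 1.540·a.
Adding the three: (m₁ − m₂)g = (m₁ + m₂ + 1.540)a, so a = (5.08 − 0.493)(9.8)/(5.08 + 0.493 + 1.540) = 6.320 m/s².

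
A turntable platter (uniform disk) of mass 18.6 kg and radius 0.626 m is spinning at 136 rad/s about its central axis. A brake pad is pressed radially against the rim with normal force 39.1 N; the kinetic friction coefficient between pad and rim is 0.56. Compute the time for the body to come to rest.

t ≈ 36.2 s

I = ½MR² = (1/2)(18.6)(0.626)² = 3.644 kg·m².
Friction force f = μN = (0.56)(39.1) = 21.90 N at the rim; torque magnitude τ = fR = 13.71 N·m, opposing ω.
|α| = τ/I = 13.71/3.644 = 3.761 rad/s² (deceleration).
0 = ω₀ − |α|t ⇒ t = ω₀/|α| = 136/3.761 = 36.16 s.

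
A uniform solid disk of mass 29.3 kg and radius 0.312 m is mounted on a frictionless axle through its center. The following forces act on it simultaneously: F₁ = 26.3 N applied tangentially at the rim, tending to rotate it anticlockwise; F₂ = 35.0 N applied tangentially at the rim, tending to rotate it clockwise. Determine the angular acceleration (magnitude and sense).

α ≈ 1.90 rad/s², clockwise

I = ½MR² = (1/2)(29.3)(0.312)² = 1.426 kg·m².
Taking anticlockwise as positive: τ₁ = +(26.3)(0.312) = +8.206 N·m; τ₂ = −(35.0)(0.312) = −10.92 N·m.
Net torque τ = -2.714 N·m.
α = τ/I = -2.714/1.426 = -1.903 rad/s².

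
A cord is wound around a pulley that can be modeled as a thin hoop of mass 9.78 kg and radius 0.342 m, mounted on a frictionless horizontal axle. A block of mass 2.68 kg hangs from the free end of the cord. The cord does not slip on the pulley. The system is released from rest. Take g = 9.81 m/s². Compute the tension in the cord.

I = MR² = (9.78)(0.342)² = 1.144 kg·m².
Block: mg − T = ma. Pulley: TR = Iα. No-slip: a = αR, so T = (I/R²)a = 9.780·a.
Then mg = (m + 9.780)a, so a = (2.68)(9.81)/(2.68 + 9.780) = 2.110 m/s².
T = 9.780·a = 20.64 N.

T ≈ 20.6 N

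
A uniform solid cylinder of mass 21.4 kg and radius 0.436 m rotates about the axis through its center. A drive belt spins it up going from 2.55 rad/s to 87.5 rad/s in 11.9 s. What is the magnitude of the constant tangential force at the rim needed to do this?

F ≈ 33.3 N

I = ½MR² = (1/2)(21.4)(0.436)² = 2.034 kg·m².
α = Δω/Δt = (87.5 − 2.55)/11.9 = 7.139 rad/s².
The required torque is τ = Iα = (2.034)(7.139) = 14.52 N·m.
A tangential force at the rim gives τ = FR, so F = τ/R = 14.52/0.436 = 33.30 N.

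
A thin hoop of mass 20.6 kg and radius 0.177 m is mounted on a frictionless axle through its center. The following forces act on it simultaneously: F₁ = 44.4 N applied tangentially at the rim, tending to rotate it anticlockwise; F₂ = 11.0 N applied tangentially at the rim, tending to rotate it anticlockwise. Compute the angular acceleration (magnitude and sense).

α ≈ 15.2 rad/s², anticlockwise

I = MR² = (20.6)(0.177)² = 0.6454 kg·m².
Taking anticlockwise as positive: τ₁ = +(44.4)(0.177) = +7.859 N·m; τ₂ = +(11.0)(0.177) = +1.947 N·m.
Net torque τ = 9.806 N·m.
α = τ/I = 9.806/0.6454 = 15.19 rad/s².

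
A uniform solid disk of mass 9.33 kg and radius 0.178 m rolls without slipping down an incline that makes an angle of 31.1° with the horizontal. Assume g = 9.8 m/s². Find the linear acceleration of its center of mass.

Translation along the incline: Mg sinθ − f = Ma.
Rotation about the center: fR = Iα with I = ½MR². No-slip gives a = αR, so f = (I/R²)a = (1/2)M a.
Substituting: Mg sinθ = (1 + 0.5000)Ma, so a = g sinθ/(1 + 0.5000) = (9.8) sin 31.1° / 1.500 = 3.375 m/s².

a ≈ 3.37 m/s²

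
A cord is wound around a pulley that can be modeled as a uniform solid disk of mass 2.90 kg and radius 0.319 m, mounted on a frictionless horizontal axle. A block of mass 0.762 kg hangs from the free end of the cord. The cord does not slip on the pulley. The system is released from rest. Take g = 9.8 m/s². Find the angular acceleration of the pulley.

I = ½MR² = (1/2)(2.90)(0.319)² = 0.1476 kg·m².
Block: mg − T = ma. Pulley: TR = Iα. No-slip: a = αR, so T = (I/R²)a = 1.450·a.
Then mg = (m + 1.450)a, so a = (0.762)(9.8)/(0.762 + 1.450) = 3.376 m/s².
α = a/R = 3.376/0.319 = 10.58 rad/s².

α ≈ 10.6 rad/s²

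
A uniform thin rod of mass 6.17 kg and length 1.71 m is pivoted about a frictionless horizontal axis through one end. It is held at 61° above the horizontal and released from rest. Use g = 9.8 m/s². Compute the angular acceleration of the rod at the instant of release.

α ≈ 4.17 rad/s²

About the pivot, I = (1/3)ML² = (1/3)(6.17)(1.71)² = 6.014 kg·m².
The weight acts at the center, a distance L/2 = 0.8550 m from the pivot; τ = Mg(L/2) cos 61° = 25.06 N·m.
α = τ/I = 25.06/6.014 = 4.168 rad/s².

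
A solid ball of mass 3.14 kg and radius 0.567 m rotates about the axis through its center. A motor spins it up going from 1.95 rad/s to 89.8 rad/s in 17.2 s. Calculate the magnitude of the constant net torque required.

τ ≈ 2.06 N·m

I = (2/5)MR² = (2/5)(3.14)(0.567)² = 0.4038 kg·m².
α = Δω/Δt = (89.8 − 1.95)/17.2 = 5.108 rad/s².
τ = Iα = (0.4038)(5.108) = 2.062 N·m.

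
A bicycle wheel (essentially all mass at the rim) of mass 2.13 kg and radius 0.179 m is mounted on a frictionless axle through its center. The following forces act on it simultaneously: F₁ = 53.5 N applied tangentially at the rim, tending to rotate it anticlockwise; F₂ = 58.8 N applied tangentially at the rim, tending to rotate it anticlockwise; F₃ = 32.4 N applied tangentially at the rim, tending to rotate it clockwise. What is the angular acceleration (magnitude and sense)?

I = MR² = (2.13)(0.179)² = 0.06825 kg·m².
Taking anticlockwise as positive: τ₁ = +(53.5)(0.179) = +9.576 N·m; τ₂ = +(58.8)(0.179) = +10.53 N·m; τ₃ = −(32.4)(0.179) = −5.800 N·m.
Net torque τ = 14.30 N·m.
α = τ/I = 14.30/0.06825 = 209.6 rad/s².

α ≈ 210 rad/s², anticlockwise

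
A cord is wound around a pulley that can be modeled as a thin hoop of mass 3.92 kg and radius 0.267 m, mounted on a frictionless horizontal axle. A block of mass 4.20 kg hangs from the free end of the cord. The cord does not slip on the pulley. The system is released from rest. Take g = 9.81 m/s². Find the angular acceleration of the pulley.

I = MR² = (3.92)(0.267)² = 0.2795 kg·m².
Block: mg − T = ma. Pulley: TR = Iα. No-slip: a = αR, so T = (I/R²)a = 3.920·a.
Then mg = (m + 3.920)a, so a = (4.20)(9.81)/(4.20 + 3.920) = 5.074 m/s².
α = a/R = 5.074/0.267 = 19.00 rad/s².

α ≈ 19.0 rad/s²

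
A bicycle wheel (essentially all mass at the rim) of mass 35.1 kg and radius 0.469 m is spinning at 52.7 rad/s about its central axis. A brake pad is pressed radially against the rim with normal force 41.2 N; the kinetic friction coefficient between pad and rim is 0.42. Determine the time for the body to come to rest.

t ≈ 50.1 s

I = MR² = (35.1)(0.469)² = 7.721 kg·m².
Friction force f = μN = (0.42)(41.2) = 17.30 N at the rim; torque magnitude τ = fR = 8.116 N·m, opposing ω.
|α| = τ/I = 8.116/7.721 = 1.051 rad/s² (deceleration).
0 = ω₀ − |α|t ⇒ t = ω₀/|α| = 52.7/1.051 = 50.14 s.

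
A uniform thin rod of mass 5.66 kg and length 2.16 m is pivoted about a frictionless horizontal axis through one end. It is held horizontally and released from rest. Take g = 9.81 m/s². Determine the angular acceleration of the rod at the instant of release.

α ≈ 6.81 rad/s²

About the pivot, I = (1/3)ML² = (1/3)(5.66)(2.16)² = 8.802 kg·m².
The weight acts at the center, a distance L/2 = 1.080 m from the pivot; τ = Mg(L/2) = 59.97 N·m.
α = τ/I = 59.97/8.802 = 6.812 rad/s².
(Equivalently α = (3g/(2L)) = 6.812 rad/s².)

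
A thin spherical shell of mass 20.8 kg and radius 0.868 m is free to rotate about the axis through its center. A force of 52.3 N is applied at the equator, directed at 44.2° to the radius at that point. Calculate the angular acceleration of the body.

I = (2/3)MR² = (2/3)(20.8)(0.868)² = 10.45 kg·m².
Only the tangential component produces torque: τ = F R sinθ = (52.3)(0.868) sin 44.2° = 31.65 N·m.
Newton's second law for rotation, τ = Iα, gives α = τ/I = 31.65/10.45 = 3.029 rad/s².

α ≈ 3.03 rad/s²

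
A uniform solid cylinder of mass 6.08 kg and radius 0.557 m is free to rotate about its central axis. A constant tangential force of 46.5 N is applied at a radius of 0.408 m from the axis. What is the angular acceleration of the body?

I = ½MR² = (1/2)(6.08)(0.557)² = 0.9432 kg·m².
τ = F·r = (46.5)(0.408) = 18.97 N·m.
Newton's second law for rotation, τ = Iα, gives α = τ/I = 18.97/0.9432 = 20.12 rad/s².

α ≈ 20.1 rad/s²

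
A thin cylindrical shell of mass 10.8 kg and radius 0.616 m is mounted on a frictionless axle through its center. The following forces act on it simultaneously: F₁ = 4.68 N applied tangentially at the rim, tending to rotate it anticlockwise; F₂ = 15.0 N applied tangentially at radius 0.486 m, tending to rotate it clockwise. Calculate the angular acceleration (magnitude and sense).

I = MR² = (10.8)(0.616)² = 4.098 kg·m².
Taking anticlockwise as positive: τ₁ = +(4.68)(0.616) = +2.883 N·m; τ₂ = −(15.0)(0.486) = −7.290 N·m.
Net torque τ = -4.407 N·m.
α = τ/I = -4.407/4.098 = -1.075 rad/s².

α ≈ 1.08 rad/s², clockwise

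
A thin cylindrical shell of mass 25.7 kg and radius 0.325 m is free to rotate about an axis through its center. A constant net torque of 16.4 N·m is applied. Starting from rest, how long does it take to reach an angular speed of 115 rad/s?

I = MR² = (25.7)(0.325)² = 2.715 kg·m².
α = τ/I = 16.4/2.715 = 6.041 rad/s².
ω = αt ⇒ t = ω/α = 115/6.041 = 19.04 s.

t ≈ 19.0 s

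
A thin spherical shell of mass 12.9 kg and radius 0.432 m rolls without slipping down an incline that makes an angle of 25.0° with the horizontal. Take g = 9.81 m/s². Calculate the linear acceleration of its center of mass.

Translation along the incline: Mg sinθ − f = Ma.
Rotation about the center: fR = Iα with I = (2/3)MR². No-slip gives a = αR, so f = (I/R²)a = (2/3)M a.
Substituting: Mg sinθ = (1 + 0.6667)Ma, so a = g sinθ/(1 + 0.6667) = (9.81) sin 25.0° / 1.667 = 2.488 m/s².

a ≈ 2.49 m/s²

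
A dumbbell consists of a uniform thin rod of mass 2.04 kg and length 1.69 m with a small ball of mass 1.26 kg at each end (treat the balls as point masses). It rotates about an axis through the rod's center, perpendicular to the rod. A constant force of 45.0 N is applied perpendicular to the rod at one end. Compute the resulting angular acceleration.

α ≈ 16.6 rad/s²

I_rod = (1/12)ML² = (1/12)(2.04)(1.69)² = 0.4855 kg·m².
I_balls = 2·m·(L/2)² = 2(1.26)(0.8450)² = 1.799 kg·m².
Total I = 2.285 kg·m².
τ = F·(L/2) = (45.0)(0.845) = 38.02 N·m.
α = τ/I = 38.02/2.285 = 16.64 rad/s².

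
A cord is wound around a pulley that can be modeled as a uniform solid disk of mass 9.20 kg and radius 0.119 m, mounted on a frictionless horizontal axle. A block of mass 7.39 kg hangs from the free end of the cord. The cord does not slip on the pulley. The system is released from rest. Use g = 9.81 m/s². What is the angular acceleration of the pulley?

α ≈ 50.8 rad/s²

I = ½MR² = (1/2)(9.20)(0.119)² = 0.06514 kg·m².
Block: mg − T = ma. Pulley: TR = Iα. No-slip: a = αR, so T = (I/R²)a = 4.600·a.
Then mg = (m + 4.600)a, so a = (7.39)(9.81)/(7.39 + 4.600) = 6.046 m/s².
α = a/R = 6.046/0.119 = 50.81 rad/s².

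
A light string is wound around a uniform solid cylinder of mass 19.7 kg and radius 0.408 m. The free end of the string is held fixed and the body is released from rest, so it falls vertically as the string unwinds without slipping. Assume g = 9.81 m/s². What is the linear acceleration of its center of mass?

Translation: Mg − T = Ma. Rotation about the center: TR = Iα with I = ½MR².
With a = αR: T = (I/R²)a = (1/2)M a, so Mg = (1 + 0.5000)Ma.
a = g/(1 + 0.5000) = 9.81/1.500 = 6.540 m/s².

a ≈ 6.54 m/s²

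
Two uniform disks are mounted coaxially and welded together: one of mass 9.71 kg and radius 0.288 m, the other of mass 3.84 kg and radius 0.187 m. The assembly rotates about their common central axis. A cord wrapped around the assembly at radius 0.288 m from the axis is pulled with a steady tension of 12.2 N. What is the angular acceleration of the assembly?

I = ½M₁R₁² + ½M₂R₂² = ½(9.71)(0.288)² + ½(3.84)(0.187)² = 0.4698 kg·m².
τ = F r = (12.2)(0.288) = 3.514 N·m.
α = τ/I = 3.514/0.4698 = 7.478 rad/s².

α ≈ 7.48 rad/s²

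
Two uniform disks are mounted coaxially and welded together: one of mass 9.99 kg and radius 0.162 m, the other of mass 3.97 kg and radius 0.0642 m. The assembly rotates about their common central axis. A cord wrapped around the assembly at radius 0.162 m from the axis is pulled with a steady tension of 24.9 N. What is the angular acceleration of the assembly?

α ≈ 29.0 rad/s²

I = ½M₁R₁² + ½M₂R₂² = ½(9.99)(0.162)² + ½(3.97)(0.0642)² = 0.1393 kg·m².
τ = F r = (24.9)(0.162) = 4.034 N·m.
α = τ/I = 4.034/0.1393 = 28.96 rad/s².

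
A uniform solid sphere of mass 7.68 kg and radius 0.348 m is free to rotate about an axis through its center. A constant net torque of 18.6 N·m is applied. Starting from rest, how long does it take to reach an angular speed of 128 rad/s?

I = (2/5)MR² = (2/5)(7.68)(0.348)² = 0.3720 kg·m².
α = τ/I = 18.6/0.3720 = 50.00 rad/s².
ω = αt ⇒ t = ω/α = 128/50.00 = 2.560 s.

t ≈ 2.56 s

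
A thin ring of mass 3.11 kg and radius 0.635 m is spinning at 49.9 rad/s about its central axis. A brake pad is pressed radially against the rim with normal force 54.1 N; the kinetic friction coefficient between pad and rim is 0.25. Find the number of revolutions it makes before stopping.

≈ 28.9 revolutions

I = MR² = (3.11)(0.635)² = 1.254 kg·m².
Friction force f = μN = (0.25)(54.1) = 13.53 N at the rim; torque magnitude τ = fR = 8.588 N·m, opposing ω.
|α| = τ/I = 8.588/1.254 = 6.849 rad/s² (deceleration).
ω² = ω₀² − 2|α|θ with ω = 0 ⇒ θ = ω₀²/(2|α|) = 181.8 rad = 28.93 rev.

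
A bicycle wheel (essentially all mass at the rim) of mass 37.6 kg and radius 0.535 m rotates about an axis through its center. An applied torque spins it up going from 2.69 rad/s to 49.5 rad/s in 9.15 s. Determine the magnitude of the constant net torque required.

τ ≈ 55.1 N·m

I = MR² = (37.6)(0.535)² = 10.76 kg·m².
α = Δω/Δt = (49.5 − 2.69)/9.15 = 5.116 rad/s².
τ = Iα = (10.76)(5.116) = 55.06 N·m.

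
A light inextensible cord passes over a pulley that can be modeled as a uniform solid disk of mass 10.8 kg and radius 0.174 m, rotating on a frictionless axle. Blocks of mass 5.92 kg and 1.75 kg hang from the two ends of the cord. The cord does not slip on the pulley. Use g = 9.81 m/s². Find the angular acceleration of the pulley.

α ≈ 18.0 rad/s²

I = ½MR² = (1/2)(10.8)(0.174)² = 0.1635 kg·m².
Heavier block: m₁g − T₁ = m₁a. Lighter block: T₂ − m₂g = m₂a.
Pulley: (T₁ − T₂)R = Iα = I(a/R), so T₁ − T₂ = (I/R²)a = (1/2)M_p a = 5.400·a.
Adding the three: (m₁ − m₂)g = (m₁ + m₂ + 5.400)a, so a = (5.92 − 1.75)(9.81)/(5.92 + 1.75 + 5.400) = 3.130 m/s².
α = a/R = 3.130/0.174 = 17.99 rad/s².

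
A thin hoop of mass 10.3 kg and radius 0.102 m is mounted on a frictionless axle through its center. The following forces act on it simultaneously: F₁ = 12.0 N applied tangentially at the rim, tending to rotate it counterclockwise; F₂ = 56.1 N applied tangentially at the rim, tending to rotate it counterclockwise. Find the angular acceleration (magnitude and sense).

I = MR² = (10.3)(0.102)² = 0.1072 kg·m².
Taking counterclockwise as positive: τ₁ = +(12.0)(0.102) = +1.224 N·m; τ₂ = +(56.1)(0.102) = +5.722 N·m.
Net torque τ = 6.946 N·m.
α = τ/I = 6.946/0.1072 = 64.82 rad/s².

α ≈ 64.8 rad/s², counterclockwise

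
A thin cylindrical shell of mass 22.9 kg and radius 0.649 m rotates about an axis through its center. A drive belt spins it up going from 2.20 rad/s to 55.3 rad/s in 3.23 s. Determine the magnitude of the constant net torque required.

τ ≈ 159 N·m

I = MR² = (22.9)(0.649)² = 9.646 kg·m².
α = Δω/Δt = (55.3 − 2.20)/3.23 = 16.44 rad/s².
τ = Iα = (9.646)(16.44) = 158.6 N·m.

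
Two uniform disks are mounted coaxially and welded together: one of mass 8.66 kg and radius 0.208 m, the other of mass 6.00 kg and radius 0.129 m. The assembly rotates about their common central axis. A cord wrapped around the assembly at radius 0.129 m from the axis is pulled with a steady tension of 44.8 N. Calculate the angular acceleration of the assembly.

α ≈ 24.4 rad/s²

I = ½M₁R₁² + ½M₂R₂² = ½(8.66)(0.208)² + ½(6.00)(0.129)² = 0.2373 kg·m².
τ = F r = (44.8)(0.129) = 5.779 N·m.
α = τ/I = 5.779/0.2373 = 24.36 rad/s².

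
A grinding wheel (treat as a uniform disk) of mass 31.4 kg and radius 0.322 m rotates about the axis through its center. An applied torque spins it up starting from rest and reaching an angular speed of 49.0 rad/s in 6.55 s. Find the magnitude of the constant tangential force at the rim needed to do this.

F ≈ 37.8 N

I = ½MR² = (1/2)(31.4)(0.322)² = 1.628 kg·m².
α = Δω/Δt = (49.0 − 0)/6.55 = 7.481 rad/s².
The required torque is τ = Iα = (1.628)(7.481) = 12.18 N·m.
A tangential force at the rim gives τ = FR, so F = τ/R = 12.18/0.322 = 37.82 N.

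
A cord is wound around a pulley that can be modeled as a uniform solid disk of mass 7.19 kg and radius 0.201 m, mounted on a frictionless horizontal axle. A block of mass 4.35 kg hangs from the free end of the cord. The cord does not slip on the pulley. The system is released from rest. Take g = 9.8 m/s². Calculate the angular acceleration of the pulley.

α ≈ 26.7 rad/s²

I = ½MR² = (1/2)(7.19)(0.201)² = 0.1452 kg·m².
Block: mg − T = ma. Pulley: TR = Iα. No-slip: a = αR, so T = (I/R²)a = 3.595·a.
Then mg = (m + 3.595)a, so a = (4.35)(9.8)/(4.35 + 3.595) = 5.366 m/s².
α = a/R = 5.366/0.201 = 26.69 rad/s².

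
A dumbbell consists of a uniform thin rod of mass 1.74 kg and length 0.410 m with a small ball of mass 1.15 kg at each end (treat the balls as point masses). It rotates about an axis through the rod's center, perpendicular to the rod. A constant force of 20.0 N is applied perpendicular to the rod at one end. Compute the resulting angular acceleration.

α ≈ 33.9 rad/s²

I_rod = (1/12)ML² = (1/12)(1.74)(0.410)² = 0.02437 kg·m².
I_balls = 2·m·(L/2)² = 2(1.15)(0.2050)² = 0.09666 kg·m².
Total I = 0.1210 kg·m².
τ = F·(L/2) = (20.0)(0.205) = 4.100 N·m.
α = τ/I = 4.100/0.1210 = 33.88 rad/s².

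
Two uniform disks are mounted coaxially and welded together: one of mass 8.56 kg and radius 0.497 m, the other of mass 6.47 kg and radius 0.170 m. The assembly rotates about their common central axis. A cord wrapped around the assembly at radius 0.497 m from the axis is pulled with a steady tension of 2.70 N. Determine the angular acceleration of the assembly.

I = ½M₁R₁² + ½M₂R₂² = ½(8.56)(0.497)² + ½(6.47)(0.170)² = 1.151 kg·m².
τ = F r = (2.70)(0.497) = 1.342 N·m.
α = τ/I = 1.342/1.151 = 1.166 rad/s².

α ≈ 1.17 rad/s²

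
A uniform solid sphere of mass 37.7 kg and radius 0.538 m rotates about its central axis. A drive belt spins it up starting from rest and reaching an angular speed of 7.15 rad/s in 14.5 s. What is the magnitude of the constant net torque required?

τ ≈ 2.15 N·m

I = (2/5)MR² = (2/5)(37.7)(0.538)² = 4.365 kg·m².
α = Δω/Δt = (7.15 − 0)/14.5 = 0.4931 rad/s².
τ = Iα = (4.365)(0.4931) = 2.152 N·m.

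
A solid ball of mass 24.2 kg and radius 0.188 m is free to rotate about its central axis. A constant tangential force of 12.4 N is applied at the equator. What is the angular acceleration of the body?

I = (2/5)MR² = (2/5)(24.2)(0.188)² = 0.3421 kg·m².
τ = F R = (12.4)(0.188) = 2.331 N·m.
From τ = Iα: α = 2.331/0.3421 = 6.814 rad/s².

α ≈ 6.81 rad/s²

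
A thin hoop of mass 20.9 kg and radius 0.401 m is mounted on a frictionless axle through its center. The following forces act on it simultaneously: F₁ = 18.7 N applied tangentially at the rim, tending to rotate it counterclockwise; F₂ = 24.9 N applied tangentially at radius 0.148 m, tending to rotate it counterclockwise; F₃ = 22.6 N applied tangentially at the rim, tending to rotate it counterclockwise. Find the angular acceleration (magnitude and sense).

α ≈ 6.02 rad/s², counterclockwise

I = MR² = (20.9)(0.401)² = 3.361 kg·m².
Taking counterclockwise as positive: τ₁ = +(18.7)(0.401) = +7.499 N·m; τ₂ = +(24.9)(0.148) = +3.685 N·m; τ₃ = +(22.6)(0.401) = +9.063 N·m.
Net torque τ = 20.25 N·m.
α = τ/I = 20.25/3.361 = 6.024 rad/s².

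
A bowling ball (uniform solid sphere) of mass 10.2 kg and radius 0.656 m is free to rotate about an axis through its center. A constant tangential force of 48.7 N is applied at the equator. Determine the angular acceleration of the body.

I = (2/5)MR² = (2/5)(10.2)(0.656)² = 1.756 kg·m².
τ = F R = (48.7)(0.656) = 31.95 N·m.
Newton's second law for rotation, τ = Iα, gives α = τ/I = 31.95/1.756 = 18.20 rad/s².

α ≈ 18.2 rad/s²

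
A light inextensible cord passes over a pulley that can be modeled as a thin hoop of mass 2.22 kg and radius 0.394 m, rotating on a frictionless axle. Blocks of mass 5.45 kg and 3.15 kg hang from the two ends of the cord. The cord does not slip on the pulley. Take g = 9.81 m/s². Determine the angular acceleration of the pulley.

α ≈ 5.29 rad/s²

I = MR² = (2.22)(0.394)² = 0.3446 kg·m².
Heavier block: m₁g − T₁ = m₁a. Lighter block: T₂ − m₂g = m₂a.
Pulley: (T₁ − T₂)R = Iα = I(a/R), so T₁ − T₂ = (I/R²)a = 1·M_p a = 2.220·a.
Adding the three: (m₁ − m₂)g = (m₁ + m₂ + 2.220)a, so a = (5.45 − 3.15)(9.81)/(5.45 + 3.15 + 2.220) = 2.085 m/s².
α = a/R = 2.085/0.394 = 5.293 rad/s².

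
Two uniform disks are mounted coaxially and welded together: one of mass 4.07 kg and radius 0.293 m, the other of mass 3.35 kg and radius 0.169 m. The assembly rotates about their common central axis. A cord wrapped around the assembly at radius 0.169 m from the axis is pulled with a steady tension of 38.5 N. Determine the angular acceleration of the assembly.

I = ½M₁R₁² + ½M₂R₂² = ½(4.07)(0.293)² + ½(3.35)(0.169)² = 0.2225 kg·m².
τ = F r = (38.5)(0.169) = 6.507 N·m.
α = τ/I = 6.507/0.2225 = 29.24 rad/s².

α ≈ 29.2 rad/s²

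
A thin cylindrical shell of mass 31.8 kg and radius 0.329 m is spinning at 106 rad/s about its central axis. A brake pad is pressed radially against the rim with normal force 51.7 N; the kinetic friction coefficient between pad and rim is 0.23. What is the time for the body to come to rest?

t ≈ 93.3 s

I = MR² = (31.8)(0.329)² = 3.442 kg·m².
Friction force f = μN = (0.23)(51.7) = 11.89 N at the rim; torque magnitude τ = fR = 3.912 N·m, opposing ω.
|α| = τ/I = 3.912/3.442 = 1.137 rad/s² (deceleration).
0 = ω₀ − |α|t ⇒ t = ω₀/|α| = 106/1.137 = 93.26 s.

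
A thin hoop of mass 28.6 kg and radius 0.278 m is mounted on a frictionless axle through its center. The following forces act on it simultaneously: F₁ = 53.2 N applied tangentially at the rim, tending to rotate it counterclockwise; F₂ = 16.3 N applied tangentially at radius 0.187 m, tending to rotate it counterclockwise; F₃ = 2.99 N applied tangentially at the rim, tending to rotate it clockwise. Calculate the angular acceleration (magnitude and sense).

I = MR² = (28.6)(0.278)² = 2.210 kg·m².
Taking counterclockwise as positive: τ₁ = +(53.2)(0.278) = +14.79 N·m; τ₂ = +(16.3)(0.187) = +3.048 N·m; τ₃ = −(2.99)(0.278) = −0.8312 N·m.
Net torque τ = 17.01 N·m.
α = τ/I = 17.01/2.210 = 7.694 rad/s².

α ≈ 7.69 rad/s², counterclockwise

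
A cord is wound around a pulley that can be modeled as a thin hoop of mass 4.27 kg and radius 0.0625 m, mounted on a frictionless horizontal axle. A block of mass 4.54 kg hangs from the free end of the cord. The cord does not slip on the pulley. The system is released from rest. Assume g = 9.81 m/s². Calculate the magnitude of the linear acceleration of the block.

a ≈ 5.06 m/s²

I = MR² = (4.27)(0.0625)² = 0.01668 kg·m².
Block: mg − T = ma. Pulley: TR = Iα. No-slip: a = αR, so T = (I/R²)a = 4.270·a.
Then mg = (m + 4.270)a, so a = (4.54)(9.81)/(4.54 + 4.270) = 5.055 m/s².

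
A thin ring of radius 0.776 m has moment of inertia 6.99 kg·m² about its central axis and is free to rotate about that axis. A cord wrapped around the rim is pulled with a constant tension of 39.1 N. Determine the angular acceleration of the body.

τ = F R = (39.1)(0.776) = 30.34 N·m.
From τ = Iα: α = 30.34/6.990 = 4.341 rad/s².

α ≈ 4.34 rad/s²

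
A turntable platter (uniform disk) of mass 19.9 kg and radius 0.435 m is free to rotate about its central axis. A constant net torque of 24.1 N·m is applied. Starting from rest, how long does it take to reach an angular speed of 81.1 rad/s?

t ≈ 6.34 s

I = ½MR² = (1/2)(19.9)(0.435)² = 1.883 kg·m².
α = τ/I = 24.1/1.883 = 12.80 rad/s².
ω = αt ⇒ t = ω/α = 81.1/12.80 = 6.336 s.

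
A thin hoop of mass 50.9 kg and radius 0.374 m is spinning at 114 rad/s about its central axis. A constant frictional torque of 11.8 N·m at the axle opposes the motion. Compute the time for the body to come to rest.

I = MR² = (50.9)(0.374)² = 7.120 kg·m².
The net torque has magnitude 11.8 N·m, opposing ω.
|α| = τ/I = 11.80/7.120 = 1.657 rad/s² (deceleration).
0 = ω₀ − |α|t ⇒ t = ω₀/|α| = 114/1.657 = 68.78 s.

t ≈ 68.8 s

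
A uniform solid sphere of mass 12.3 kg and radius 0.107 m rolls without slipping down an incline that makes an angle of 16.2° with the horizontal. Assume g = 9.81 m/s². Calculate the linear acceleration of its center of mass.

a ≈ 1.95 m/s²

Translation along the incline: Mg sinθ − f = Ma.
Rotation about the center: fR = Iα with I = (2/5)MR². No-slip gives a = αR, so f = (I/R²)a = (2/5)M a.
Substituting: Mg sinθ = (1 + 0.4000)Ma, so a = g sinθ/(1 + 0.4000) = (9.81) sin 16.2° / 1.400 = 1.955 m/s².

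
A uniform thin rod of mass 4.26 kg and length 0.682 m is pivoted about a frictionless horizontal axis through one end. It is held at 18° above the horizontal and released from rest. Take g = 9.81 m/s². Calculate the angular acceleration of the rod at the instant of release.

About the pivot, I = (1/3)ML² = (1/3)(4.26)(0.682)² = 0.6605 kg·m².
The weight acts at the center, a distance L/2 = 0.3410 m from the pivot; τ = Mg(L/2) cos 18° = 13.55 N·m.
α = τ/I = 13.55/0.6605 = 20.52 rad/s².
(Equivalently α = (3g/(2L)) cos 18° = 20.52 rad/s².)

α ≈ 20.5 rad/s²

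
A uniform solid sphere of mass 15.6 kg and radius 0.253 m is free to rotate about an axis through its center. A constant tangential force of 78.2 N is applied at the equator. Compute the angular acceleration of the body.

I = (2/5)MR² = (2/5)(15.6)(0.253)² = 0.3994 kg·m².
τ = F R = (78.2)(0.253) = 19.78 N·m.
Newton's second law for rotation, τ = Iα, gives α = τ/I = 19.78/0.3994 = 49.53 rad/s².

α ≈ 49.5 rad/s²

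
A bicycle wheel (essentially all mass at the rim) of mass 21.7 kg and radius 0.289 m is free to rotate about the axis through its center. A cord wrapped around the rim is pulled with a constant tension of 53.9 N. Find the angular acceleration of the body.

I = MR² = (21.7)(0.289)² = 1.812 kg·m².
τ = F R = (53.9)(0.289) = 15.58 N·m.
Newton's second law for rotation, τ = Iα, gives α = τ/I = 15.58/1.812 = 8.595 rad/s².

α ≈ 8.59 rad/s²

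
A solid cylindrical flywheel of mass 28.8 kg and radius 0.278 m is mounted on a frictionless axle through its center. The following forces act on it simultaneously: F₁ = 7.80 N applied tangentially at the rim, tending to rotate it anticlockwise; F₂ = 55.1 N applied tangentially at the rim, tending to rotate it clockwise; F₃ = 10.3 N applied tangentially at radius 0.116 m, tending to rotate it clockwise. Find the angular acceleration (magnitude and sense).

I = ½MR² = (1/2)(28.8)(0.278)² = 1.113 kg·m².
Taking anticlockwise as positive: τ₁ = +(7.80)(0.278) = +2.168 N·m; τ₂ = −(55.1)(0.278) = −15.32 N·m; τ₃ = −(10.3)(0.116) = −1.195 N·m.
Net torque τ = -14.34 N·m.
α = τ/I = -14.34/1.113 = -12.89 rad/s².

α ≈ 12.9 rad/s², clockwise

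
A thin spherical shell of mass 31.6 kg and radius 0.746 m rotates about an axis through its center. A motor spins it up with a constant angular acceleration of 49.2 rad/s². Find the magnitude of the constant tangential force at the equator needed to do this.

F ≈ 773 N

I = (2/3)MR² = (2/3)(31.6)(0.746)² = 11.72 kg·m².
The required torque is τ = Iα = (11.72)(49.20) = 576.8 N·m.
A tangential force at the equator gives τ = FR, so F = τ/R = 576.8/0.746 = 773.2 N.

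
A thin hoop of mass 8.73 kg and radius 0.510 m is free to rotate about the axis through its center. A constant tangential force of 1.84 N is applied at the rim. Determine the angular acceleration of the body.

I = MR² = (8.73)(0.510)² = 2.271 kg·m².
τ = F R = (1.84)(0.510) = 0.9384 N·m.
From τ = Iα: α = 0.9384/2.271 = 0.4133 rad/s².

α ≈ 0.413 rad/s²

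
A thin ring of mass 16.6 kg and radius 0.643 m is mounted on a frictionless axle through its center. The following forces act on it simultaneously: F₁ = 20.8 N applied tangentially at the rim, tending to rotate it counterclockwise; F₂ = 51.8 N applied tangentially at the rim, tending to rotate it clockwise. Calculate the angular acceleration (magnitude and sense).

I = MR² = (16.6)(0.643)² = 6.863 kg·m².
Taking counterclockwise as positive: τ₁ = +(20.8)(0.643) = +13.37 N·m; τ₂ = −(51.8)(0.643) = −33.31 N·m.
Net torque τ = -19.93 N·m.
α = τ/I = -19.93/6.863 = -2.904 rad/s².

α ≈ 2.90 rad/s², clockwise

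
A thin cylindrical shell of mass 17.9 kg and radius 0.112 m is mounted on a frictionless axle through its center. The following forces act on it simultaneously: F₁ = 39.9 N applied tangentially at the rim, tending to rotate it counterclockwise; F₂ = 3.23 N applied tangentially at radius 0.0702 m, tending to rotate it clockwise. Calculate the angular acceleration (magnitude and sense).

α ≈ 18.9 rad/s², counterclockwise

I = MR² = (17.9)(0.112)² = 0.2245 kg·m².
Taking counterclockwise as positive: τ₁ = +(39.9)(0.112) = +4.469 N·m; τ₂ = −(3.23)(0.0702) = −0.2267 N·m.
Net torque τ = 4.242 N·m.
α = τ/I = 4.242/0.2245 = 18.89 rad/s².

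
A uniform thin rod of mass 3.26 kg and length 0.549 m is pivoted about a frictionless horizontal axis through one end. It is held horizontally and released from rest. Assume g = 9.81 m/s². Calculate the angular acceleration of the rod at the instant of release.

α ≈ 26.8 rad/s²

About the pivot, I = (1/3)ML² = (1/3)(3.26)(0.549)² = 0.3275 kg·m².
The weight acts at the center, a distance L/2 = 0.2745 m from the pivot; τ = Mg(L/2) = 8.779 N·m.
α = τ/I = 8.779/0.3275 = 26.80 rad/s².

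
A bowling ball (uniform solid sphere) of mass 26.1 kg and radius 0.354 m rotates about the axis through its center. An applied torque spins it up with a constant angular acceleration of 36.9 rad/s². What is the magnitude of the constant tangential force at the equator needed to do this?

F ≈ 136 N

I = (2/5)MR² = (2/5)(26.1)(0.354)² = 1.308 kg·m².
The required torque is τ = Iα = (1.308)(36.90) = 48.28 N·m.
A tangential force at the equator gives τ = FR, so F = τ/R = 48.28/0.354 = 136.4 N.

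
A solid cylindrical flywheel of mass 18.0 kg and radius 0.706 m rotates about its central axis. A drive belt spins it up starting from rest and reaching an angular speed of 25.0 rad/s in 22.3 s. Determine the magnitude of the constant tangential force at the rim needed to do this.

F ≈ 7.12 N

I = ½MR² = (1/2)(18.0)(0.706)² = 4.486 kg·m².
α = Δω/Δt = (25.0 − 0)/22.3 = 1.121 rad/s².
The required torque is τ = Iα = (4.486)(1.121) = 5.029 N·m.
A tangential force at the rim gives τ = FR, so F = τ/R = 5.029/0.706 = 7.123 N.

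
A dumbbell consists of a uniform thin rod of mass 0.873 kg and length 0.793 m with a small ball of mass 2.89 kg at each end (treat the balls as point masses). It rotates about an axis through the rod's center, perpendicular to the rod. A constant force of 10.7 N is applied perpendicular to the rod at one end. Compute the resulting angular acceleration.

I_rod = (1/12)ML² = (1/12)(0.873)(0.793)² = 0.04575 kg·m².
I_balls = 2·m·(L/2)² = 2(2.89)(0.3965)² = 0.9087 kg·m².
Total I = 0.9544 kg·m².
τ = F·(L/2) = (10.7)(0.397) = 4.243 N·m.
α = τ/I = 4.243/0.9544 = 4.445 rad/s².

α ≈ 4.45 rad/s²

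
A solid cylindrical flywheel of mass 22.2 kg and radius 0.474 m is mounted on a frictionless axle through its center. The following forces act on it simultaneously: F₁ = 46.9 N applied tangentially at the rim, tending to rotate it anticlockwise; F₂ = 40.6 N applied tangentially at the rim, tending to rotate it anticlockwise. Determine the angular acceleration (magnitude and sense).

α ≈ 16.6 rad/s², anticlockwise

I = ½MR² = (1/2)(22.2)(0.474)² = 2.494 kg·m².
Taking anticlockwise as positive: τ₁ = +(46.9)(0.474) = +22.23 N·m; τ₂ = +(40.6)(0.474) = +19.24 N·m.
Net torque τ = 41.47 N·m.
α = τ/I = 41.47/2.494 = 16.63 rad/s².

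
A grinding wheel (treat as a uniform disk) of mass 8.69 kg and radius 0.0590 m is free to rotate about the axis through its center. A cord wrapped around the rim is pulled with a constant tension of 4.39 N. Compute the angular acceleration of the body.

α ≈ 17.1 rad/s²

I = ½MR² = (1/2)(8.69)(0.0590)² = 0.01512 kg·m².
τ = F R = (4.39)(0.0590) = 0.2590 N·m.
Newton's second law for rotation, τ = Iα, gives α = τ/I = 0.2590/0.01512 = 17.12 rad/s².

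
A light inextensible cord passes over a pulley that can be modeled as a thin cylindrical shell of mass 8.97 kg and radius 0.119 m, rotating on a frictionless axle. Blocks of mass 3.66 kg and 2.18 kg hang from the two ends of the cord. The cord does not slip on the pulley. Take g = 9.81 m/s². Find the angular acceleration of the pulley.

α ≈ 8.24 rad/s²

I = MR² = (8.97)(0.119)² = 0.1270 kg·m².
Heavier block: m₁g − T₁ = m₁a. Lighter block: T₂ − m₂g = m₂a.
Pulley: (T₁ − T₂)R = Iα = I(a/R), so T₁ − T₂ = (I/R²)a = 1·M_p a = 8.970·a.
Adding the three: (m₁ − m₂)g = (m₁ + m₂ + 8.970)a, so a = (3.66 − 2.18)(9.81)/(3.66 + 2.18 + 8.970) = 0.9803 m/s².
α = a/R = 0.9803/0.119 = 8.238 rad/s².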